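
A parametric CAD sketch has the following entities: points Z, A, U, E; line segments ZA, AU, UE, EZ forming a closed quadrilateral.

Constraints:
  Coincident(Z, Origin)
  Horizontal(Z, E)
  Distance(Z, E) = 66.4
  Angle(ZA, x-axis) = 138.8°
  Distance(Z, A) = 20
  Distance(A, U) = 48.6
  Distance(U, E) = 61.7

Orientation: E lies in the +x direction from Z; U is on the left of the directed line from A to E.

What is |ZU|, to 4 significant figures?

49.25

Z is at the origin; Z and E share the same y with |ZE| = 66.4 and E in +x, so E = (66.4, 0). ZA runs at 138.8° with |ZA| = 20.0, so A = (-15.05, 13.17). U is determined by |AU| = 48.6 and |UE| = 61.7 together: it lies at the intersection of circle(A, 48.6) and circle(E, 61.7). With |AE| = 82.51, the foot of the radical line on AE is 32.50 from A and the perpendicular offset is √(48.6² − 32.50²) = 36.14. Taking the left-of-AE solution: U = (22.80, 43.66).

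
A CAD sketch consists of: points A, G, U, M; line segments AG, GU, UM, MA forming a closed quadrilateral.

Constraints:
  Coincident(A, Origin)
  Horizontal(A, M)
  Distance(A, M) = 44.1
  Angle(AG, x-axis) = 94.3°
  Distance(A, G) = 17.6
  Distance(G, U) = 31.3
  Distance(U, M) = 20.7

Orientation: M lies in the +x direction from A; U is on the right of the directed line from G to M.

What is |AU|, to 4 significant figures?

23.51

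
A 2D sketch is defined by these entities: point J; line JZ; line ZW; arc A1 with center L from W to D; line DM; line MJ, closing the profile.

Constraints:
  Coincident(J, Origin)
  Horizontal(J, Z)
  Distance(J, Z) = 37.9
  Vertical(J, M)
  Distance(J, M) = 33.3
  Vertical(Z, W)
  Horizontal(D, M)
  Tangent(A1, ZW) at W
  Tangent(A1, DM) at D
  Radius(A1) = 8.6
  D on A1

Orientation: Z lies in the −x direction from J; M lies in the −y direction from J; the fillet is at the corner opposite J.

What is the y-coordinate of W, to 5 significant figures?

-24.700

J is at the origin; J and Z share the same y with |JZ| = 37.9 and Z on the −x side, so Z = (-37.900, 0.0000). J and M share the same x with |JM| = 33.3 and M on the −y side, so M = (0.0000, -33.300). The virtual corner opposite J is at (-37.900, -33.300). A1 meets ZW tangentially, so LW is at right angles to ZW and the tangent condition forces LD to be normal to DM, with radius 8.6, so the center L sits 8.6 in from both sides at L = (-29.300, -24.700). That places the tangent points at W = (-37.900, -24.700) on ZW and D = (-29.300, -33.300) on DM. So W.y = -24.700.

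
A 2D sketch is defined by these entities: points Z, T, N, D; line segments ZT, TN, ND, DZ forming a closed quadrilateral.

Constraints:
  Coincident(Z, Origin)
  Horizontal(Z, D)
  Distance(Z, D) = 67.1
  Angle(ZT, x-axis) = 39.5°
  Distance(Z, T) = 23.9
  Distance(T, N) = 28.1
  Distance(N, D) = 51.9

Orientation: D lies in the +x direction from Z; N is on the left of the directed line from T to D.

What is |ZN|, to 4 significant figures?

51.28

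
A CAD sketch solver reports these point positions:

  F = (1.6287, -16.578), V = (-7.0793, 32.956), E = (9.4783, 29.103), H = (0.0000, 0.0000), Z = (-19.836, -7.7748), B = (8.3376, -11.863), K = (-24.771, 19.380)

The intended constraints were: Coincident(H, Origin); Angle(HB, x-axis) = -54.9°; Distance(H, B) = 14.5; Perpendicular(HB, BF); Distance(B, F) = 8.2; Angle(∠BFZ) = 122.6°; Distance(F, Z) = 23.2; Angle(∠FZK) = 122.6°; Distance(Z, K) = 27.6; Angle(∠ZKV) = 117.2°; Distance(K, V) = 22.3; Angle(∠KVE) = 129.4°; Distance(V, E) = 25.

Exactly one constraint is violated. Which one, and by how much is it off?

Distance(V, E) = 25 — off by 8.00.

H = (0.00, 0.00) ✓; HB at -54.90° ✓; |HB| = 14.50 ✓; ∠(HB, BF) = 90.00° ✓; |BF| = 8.200 ✓; ∠BFZ = 122.6° ✓; |FZ| = 23.20 ✓; ∠FZK = 122.6° ✓; |ZK| = 27.60 ✓; ∠ZKV = 117.2° ✓; |KV| = 22.30 ✓; ∠KVE = 129.4° ✓; |VE| = 17.00 ✗.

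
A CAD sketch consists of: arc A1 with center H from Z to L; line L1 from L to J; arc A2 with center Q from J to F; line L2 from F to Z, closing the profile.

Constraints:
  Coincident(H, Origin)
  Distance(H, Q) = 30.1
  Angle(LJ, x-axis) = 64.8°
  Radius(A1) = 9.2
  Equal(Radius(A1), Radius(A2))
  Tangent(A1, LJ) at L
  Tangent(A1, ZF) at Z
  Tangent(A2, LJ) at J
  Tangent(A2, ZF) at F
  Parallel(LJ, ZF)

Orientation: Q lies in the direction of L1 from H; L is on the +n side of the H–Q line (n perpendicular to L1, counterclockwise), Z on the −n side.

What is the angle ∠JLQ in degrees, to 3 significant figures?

17.0°

The slot axis is L1's direction at 64.8°, so u = (cos 64.8°, sin 64.8°) = (0.426, 0.905) and n = (−sin 64.8°, cos 64.8°) = (-0.905, 0.426). H is at the origin and Q lies 30.1 along u from H, so Q = 30.1·u = (12.8, 27.2). Tangency of A1 to both parallel lines with radius 9.2 puts L and Z at H ± 9.2·n: L = (-8.32, 3.92), Z = (8.32, -3.92). Equal radii place J and F the same way about Q: J = Q + 9.2·n = (4.49, 31.2), F = Q − 9.2·n = (21.1, 23.3). Then cos ∠JLQ = LJ·LQ / (|LJ||LQ|), giving 17.0°.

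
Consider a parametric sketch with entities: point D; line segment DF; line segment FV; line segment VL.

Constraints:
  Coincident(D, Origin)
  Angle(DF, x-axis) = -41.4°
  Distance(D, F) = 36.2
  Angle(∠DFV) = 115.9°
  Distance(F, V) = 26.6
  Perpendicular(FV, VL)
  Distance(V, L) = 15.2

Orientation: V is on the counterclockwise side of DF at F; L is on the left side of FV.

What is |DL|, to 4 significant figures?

45.83

D is at the origin; DF runs at -41.4° with length 36.2, so F = 36.2·(cos -41.4°, sin -41.4°) = (27.15, -23.94). ∠DFV = 115.9°, so FV runs at -41.4° + (180° − 115.9°) = 22.70° from the x-axis; with |FV| = 26.6, V = F + 26.6·(cos 22.70°, sin 22.70°) = (51.69, -13.67). FV is perpendicular to VL; with |VL| = 15.2 on the left of FV, L = V + 15.2·(-0.3859, 0.9225) = (45.83, 0.3482). Then |DL| = |L − D| = 45.83.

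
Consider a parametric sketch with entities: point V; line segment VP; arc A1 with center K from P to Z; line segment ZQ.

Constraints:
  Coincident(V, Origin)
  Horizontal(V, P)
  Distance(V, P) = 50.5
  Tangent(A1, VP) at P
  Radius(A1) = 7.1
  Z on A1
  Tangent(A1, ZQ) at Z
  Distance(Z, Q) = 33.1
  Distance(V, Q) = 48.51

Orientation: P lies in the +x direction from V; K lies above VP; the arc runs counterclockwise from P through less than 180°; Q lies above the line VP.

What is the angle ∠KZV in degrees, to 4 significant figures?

31.71°

Checks: |KZ| = 7.100 ✓; ∠(KZ, ZQ) = 90.00° ✓; |ZQ| = 33.10 ✓; |VQ| = 48.51 ✓.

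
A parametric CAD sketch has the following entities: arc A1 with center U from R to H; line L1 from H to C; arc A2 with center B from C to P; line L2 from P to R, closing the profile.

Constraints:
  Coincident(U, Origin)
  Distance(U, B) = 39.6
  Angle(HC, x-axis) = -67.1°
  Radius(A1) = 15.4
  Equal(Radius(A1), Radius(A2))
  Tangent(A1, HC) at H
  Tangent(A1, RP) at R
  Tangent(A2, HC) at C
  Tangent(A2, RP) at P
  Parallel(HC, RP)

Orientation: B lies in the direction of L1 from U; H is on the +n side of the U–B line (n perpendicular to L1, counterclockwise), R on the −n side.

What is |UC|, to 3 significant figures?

42.5

The slot axis is L1's direction at -67.1°, so u = (cos -67.1°, sin -67.1°) = (0.389, -0.921) and n = (−sin -67.1°, cos -67.1°) = (0.921, 0.389). U is at the origin and B lies 39.6 along u from U, so B = 39.6·u = (15.4, -36.5). Tangency of A1 to both parallel lines with radius 15.4 puts H and R at U ± 15.4·n: H = (14.2, 5.99), R = (-14.2, -5.99). Equal radii place C and P the same way about B: C = B + 15.4·n = (29.6, -30.5), P = B − 15.4·n = (1.22, -42.5). Then |UC| = |C − U| = 42.5.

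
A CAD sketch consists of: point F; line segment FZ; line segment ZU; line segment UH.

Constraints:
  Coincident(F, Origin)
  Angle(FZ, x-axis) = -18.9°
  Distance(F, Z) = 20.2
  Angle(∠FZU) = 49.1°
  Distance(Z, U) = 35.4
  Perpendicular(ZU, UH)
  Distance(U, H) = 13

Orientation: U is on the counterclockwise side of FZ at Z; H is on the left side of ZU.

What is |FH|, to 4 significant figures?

22.29

F is at the origin; FZ runs at -18.9° with length 20.2, so Z = 20.2·(cos -18.9°, sin -18.9°) = (19.11, -6.543). ∠FZU = 49.1°, so ZU runs at -18.9° + (180° − 49.1°) = 112.0° from the x-axis; with |ZU| = 35.4, U = Z + 35.4·(cos 112.0°, sin 112.0°) = (5.850, 26.28). The perpendicularity gives UH at right angles to ZU; with |UH| = 13.0 on the left of ZU, H = U + 13.0·(-0.9272, -0.3746) = (-6.204, 21.41). Then |FH| = |H − F| = 22.29.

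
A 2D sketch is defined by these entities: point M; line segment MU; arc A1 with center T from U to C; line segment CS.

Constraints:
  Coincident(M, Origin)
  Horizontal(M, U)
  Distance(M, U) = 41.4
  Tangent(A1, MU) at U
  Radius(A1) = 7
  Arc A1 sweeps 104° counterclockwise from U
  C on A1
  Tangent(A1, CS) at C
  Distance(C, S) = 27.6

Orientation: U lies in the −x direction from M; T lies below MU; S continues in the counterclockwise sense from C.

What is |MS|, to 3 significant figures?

54.6

On A1, U sits at bearing 90° from T; a 104° counterclockwise sweep puts C at bearing 194°, so C = T + 7.0·(cos 194°, sin 194°) = (-48.2, -8.69). The tangent condition forces TC to be normal to CS, so CS runs along (−sin 194°, cos 194°); with |CS| = 27.6, S = (-41.5, -35.5). Then |MS| = |S − M| = 54.6.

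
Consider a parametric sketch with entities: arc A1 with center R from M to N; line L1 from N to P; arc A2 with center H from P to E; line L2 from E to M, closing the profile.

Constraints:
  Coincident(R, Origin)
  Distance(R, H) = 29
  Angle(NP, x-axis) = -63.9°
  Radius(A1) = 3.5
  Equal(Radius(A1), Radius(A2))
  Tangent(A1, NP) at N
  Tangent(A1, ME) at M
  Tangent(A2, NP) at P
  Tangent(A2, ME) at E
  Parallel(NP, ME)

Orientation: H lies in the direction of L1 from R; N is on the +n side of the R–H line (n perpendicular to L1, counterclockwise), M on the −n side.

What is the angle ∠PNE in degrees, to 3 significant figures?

13.6°

Tangency of A1 to both parallel lines with radius 3.5 puts N and M at R ± 3.5·n: N = (3.14, 1.54), M = (-3.14, -1.54). Equal radii place P and E the same way about H: P = H + 3.5·n = (15.9, -24.5), E = H − 3.5·n = (9.62, -27.6). Then cos ∠PNE = NP·NE / (|NP||NE|), giving 13.6°.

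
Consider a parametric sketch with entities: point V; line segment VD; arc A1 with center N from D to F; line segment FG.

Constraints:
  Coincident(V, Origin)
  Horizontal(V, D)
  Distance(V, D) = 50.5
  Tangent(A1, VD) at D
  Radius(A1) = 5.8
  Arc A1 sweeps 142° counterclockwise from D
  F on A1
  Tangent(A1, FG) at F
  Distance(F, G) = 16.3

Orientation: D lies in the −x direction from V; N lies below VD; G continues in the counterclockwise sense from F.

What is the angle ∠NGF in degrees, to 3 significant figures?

19.6°

V is at the origin; V and D share the same y with |VD| = 50.5 and D on the −x side, so D = (-50.5, 0.00). A1 meets VD tangentially, so ND is at right angles to VD, so N = D + (0, -5.8) = (-50.5, -5.80). On A1, D sits at bearing 90° from N; a 142° counterclockwise sweep puts F at bearing 232°, so F = N + 5.8·(cos 232°, sin 232°) = (-54.1, -10.4). Since A1 is tangent to FG there, NF ⟂ FG, so FG runs along (−sin 232°, cos 232°); with |FG| = 16.3, G = (-41.2, -20.4). Then cos ∠NGF = GN·GF / (|GN||GF|), giving 19.6°.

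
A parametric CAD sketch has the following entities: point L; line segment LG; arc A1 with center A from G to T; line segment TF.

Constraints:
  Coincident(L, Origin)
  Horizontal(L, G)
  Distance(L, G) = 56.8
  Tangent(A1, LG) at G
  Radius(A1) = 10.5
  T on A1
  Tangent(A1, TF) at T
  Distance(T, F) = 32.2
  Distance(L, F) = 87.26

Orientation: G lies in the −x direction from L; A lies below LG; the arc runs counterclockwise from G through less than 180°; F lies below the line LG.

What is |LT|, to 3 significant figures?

66.6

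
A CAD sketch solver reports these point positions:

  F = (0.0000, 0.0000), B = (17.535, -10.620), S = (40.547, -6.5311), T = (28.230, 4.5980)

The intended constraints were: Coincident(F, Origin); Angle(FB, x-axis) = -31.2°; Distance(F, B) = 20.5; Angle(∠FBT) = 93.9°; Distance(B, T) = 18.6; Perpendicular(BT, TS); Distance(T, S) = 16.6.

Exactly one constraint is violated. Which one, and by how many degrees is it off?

Perpendicular(BT, TS) — off by 7.00°.

F = (0.00, 0.00) ✓; FB at -31.20° ✓; |FB| = 20.50 ✓; ∠FBT = 93.90° ✓; |BT| = 18.60 ✓; ∠(BT, TS) = 97.00° ✗; |TS| = 16.60 ✓.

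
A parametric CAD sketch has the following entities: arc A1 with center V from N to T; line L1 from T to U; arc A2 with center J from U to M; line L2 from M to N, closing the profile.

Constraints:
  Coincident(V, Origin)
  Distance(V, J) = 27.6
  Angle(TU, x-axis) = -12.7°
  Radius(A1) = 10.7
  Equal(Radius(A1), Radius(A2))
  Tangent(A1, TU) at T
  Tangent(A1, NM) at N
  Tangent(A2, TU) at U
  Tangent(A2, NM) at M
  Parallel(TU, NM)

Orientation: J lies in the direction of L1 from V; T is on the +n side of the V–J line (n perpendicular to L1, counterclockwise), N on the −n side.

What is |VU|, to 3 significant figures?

29.6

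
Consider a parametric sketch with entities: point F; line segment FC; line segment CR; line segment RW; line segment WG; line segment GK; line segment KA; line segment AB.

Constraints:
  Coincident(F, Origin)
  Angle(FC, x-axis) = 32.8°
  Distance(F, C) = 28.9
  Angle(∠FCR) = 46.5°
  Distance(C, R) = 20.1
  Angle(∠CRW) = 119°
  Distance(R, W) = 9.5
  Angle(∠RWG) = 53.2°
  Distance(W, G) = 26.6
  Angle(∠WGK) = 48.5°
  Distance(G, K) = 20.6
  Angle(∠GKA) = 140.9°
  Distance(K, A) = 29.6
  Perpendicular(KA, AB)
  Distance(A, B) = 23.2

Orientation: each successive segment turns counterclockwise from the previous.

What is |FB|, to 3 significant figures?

25.4

F is at the origin; FC runs at 32.8° with length 28.9, so C = (24.3, 15.7). ∠FCR = 46.5° gives CR at 166° from the x-axis; with |CR| = 20.1, R = (4.76, 20.4). ∠CRW = 119.0° gives RW at -133° from the x-axis; with |RW| = 9.5, W = (-1.68, 13.4). ∠RWG = 53.2° gives WG at -5.90° from the x-axis; with |WG| = 26.6, G = (24.8, 10.7). ∠WGK = 48.5° gives GK at 126° from the x-axis; with |GK| = 20.6, K = (12.8, 27.4). ∠GKA = 140.9° gives KA at 165° from the x-axis; with |KA| = 29.6, A = (-15.8, 35.3). The perpendicularity gives AB at right angles to KA, so AB runs at -105°; with |AB| = 23.2, B = (-21.9, 12.9). Then |FB| = |B − F| = 25.4.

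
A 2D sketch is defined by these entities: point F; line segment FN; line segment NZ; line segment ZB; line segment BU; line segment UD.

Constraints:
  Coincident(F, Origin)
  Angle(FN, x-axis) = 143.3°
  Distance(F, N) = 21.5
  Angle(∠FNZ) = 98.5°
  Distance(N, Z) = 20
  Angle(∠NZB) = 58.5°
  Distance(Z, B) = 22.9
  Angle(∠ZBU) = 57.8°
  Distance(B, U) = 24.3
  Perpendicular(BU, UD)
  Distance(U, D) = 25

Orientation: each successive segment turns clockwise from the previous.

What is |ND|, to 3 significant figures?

23.8

∠ZBU = 57.8° gives BU at 178° from the x-axis; with |BU| = 24.3, U = (-20.5, 11.5). BU is perpendicular to UD, so UD runs at 88.1°; with |UD| = 25.0, D = (-19.7, 36.5). Then |ND| = |D − N| = 23.8.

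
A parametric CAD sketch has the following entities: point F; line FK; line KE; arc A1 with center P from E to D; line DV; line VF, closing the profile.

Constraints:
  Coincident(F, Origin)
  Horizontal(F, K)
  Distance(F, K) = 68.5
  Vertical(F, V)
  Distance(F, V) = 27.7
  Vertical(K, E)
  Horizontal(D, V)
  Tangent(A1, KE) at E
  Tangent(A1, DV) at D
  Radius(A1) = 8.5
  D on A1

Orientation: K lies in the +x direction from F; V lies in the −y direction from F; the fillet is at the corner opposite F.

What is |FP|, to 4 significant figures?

63.00

F and V share the same x with |FV| = 27.7 and V on the −y side, so V = (0.000, -27.70). The virtual corner opposite F is at (68.50, -27.70). Tangency of A1 to KE means the radius PE is perpendicular to KE and A1 meets DV tangentially, so PD is at right angles to DV, with radius 8.5, so the center P sits 8.5 in from both sides at P = (60.00, -19.20). Then |FP| = |P − F| = 63.00.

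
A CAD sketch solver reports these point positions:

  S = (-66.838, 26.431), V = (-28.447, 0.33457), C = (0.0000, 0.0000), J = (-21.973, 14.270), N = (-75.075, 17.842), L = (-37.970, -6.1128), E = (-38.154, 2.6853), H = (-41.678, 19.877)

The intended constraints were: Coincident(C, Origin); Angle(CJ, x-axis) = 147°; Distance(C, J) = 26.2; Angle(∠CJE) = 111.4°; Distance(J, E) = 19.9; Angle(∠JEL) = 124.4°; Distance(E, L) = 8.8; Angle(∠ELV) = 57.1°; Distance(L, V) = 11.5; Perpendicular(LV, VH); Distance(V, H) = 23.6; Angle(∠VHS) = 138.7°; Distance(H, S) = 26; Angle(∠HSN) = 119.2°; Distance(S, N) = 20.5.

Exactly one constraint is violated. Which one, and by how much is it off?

Distance(S, N) = 20.5 — off by 8.60.

C = (0.00, 0.00) ✓; CJ at 147.0° ✓; |CJ| = 26.20 ✓; ∠CJE = 111.4° ✓; |JE| = 19.90 ✓; ∠JEL = 124.4° ✓; |EL| = 8.800 ✓; ∠ELV = 57.10° ✓; |LV| = 11.50 ✓; ∠(LV, VH) = 90.00° ✓; |VH| = 23.60 ✓; ∠VHS = 138.7° ✓; |HS| = 26.00 ✓; ∠HSN = 119.2° ✓; |SN| = 11.90 ✗.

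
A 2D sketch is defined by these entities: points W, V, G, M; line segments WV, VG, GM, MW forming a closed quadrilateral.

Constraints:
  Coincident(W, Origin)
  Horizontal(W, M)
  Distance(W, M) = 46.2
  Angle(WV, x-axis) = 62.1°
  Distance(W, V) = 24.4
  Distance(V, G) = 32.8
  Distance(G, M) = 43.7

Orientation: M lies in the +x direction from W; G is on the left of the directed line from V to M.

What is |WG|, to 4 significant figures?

56.16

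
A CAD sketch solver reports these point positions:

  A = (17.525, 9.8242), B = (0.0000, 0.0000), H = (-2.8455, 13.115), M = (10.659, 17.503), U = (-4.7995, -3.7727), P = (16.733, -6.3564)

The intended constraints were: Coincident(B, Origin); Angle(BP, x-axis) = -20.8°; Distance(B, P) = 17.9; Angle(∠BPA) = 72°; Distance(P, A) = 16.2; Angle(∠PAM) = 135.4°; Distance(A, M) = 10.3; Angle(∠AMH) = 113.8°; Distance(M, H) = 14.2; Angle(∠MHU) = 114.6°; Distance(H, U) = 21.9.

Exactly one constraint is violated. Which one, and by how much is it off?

Distance(H, U) = 21.9 — off by 4.90.

B = (0.00, 0.00) ✓; BP at -20.80° ✓; |BP| = 17.90 ✓; ∠BPA = 72.00° ✓; |PA| = 16.20 ✓; ∠PAM = 135.4° ✓; |AM| = 10.30 ✓; ∠AMH = 113.8° ✓; |MH| = 14.20 ✓; ∠MHU = 114.6° ✓; |HU| = 17.00 ✗.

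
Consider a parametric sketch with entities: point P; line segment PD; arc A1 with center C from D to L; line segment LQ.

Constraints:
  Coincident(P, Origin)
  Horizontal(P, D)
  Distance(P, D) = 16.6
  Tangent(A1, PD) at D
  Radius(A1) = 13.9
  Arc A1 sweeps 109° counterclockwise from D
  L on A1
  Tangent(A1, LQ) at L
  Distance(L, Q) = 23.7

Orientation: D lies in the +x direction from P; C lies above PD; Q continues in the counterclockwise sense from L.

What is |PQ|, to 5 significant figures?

46.396

On A1, D sits at bearing -90° from C; a 109° counterclockwise sweep puts L at bearing 19°, so L = C + 13.9·(cos 19°, sin 19°) = (29.743, 18.425). The tangent condition forces CL to be normal to LQ, so LQ runs along (−sin 19°, cos 19°); with |LQ| = 23.7, Q = (22.027, 40.834). Then |PQ| = |Q − P| = 46.396.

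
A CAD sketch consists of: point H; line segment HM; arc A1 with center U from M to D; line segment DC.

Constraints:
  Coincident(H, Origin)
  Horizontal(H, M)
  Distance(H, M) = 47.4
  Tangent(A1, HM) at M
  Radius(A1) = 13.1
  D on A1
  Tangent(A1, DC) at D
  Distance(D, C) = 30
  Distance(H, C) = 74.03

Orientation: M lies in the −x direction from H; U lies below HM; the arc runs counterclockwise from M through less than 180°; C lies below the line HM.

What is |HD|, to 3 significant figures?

61.9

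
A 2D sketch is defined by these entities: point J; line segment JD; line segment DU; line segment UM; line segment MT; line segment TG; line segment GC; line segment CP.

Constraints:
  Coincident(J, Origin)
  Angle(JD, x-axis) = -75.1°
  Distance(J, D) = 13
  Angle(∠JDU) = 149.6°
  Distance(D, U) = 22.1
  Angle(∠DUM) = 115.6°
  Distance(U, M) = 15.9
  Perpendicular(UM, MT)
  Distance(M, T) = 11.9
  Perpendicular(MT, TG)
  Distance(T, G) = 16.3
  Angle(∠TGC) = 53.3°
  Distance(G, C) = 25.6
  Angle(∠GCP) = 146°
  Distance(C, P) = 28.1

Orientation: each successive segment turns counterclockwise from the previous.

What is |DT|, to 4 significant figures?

26.69

J is at the origin; JD runs at -75.1° with length 13.0, so D = (3.343, -12.56). ∠JDU = 149.6° gives DU at -44.70° from the x-axis; with |DU| = 22.1, U = (19.05, -28.11). ∠DUM = 115.6° gives UM at 19.70° from the x-axis; with |UM| = 15.9, M = (34.02, -22.75). The perpendicularity gives MT at right angles to UM, so MT runs at 109.7°; with |MT| = 11.9, T = (30.01, -11.54). Then |DT| = |T − D| = 26.69.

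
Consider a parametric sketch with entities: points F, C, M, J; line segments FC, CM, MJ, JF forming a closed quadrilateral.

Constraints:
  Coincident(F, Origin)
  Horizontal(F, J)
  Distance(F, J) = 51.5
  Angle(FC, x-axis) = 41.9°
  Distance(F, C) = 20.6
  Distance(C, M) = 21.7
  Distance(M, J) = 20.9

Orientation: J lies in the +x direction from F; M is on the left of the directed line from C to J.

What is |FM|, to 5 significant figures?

39.937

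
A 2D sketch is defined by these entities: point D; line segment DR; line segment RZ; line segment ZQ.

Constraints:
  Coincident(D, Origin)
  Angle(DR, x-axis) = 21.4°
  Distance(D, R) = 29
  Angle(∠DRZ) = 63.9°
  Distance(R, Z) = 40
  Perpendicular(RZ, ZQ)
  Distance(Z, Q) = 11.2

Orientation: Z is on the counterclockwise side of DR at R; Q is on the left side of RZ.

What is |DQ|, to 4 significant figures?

31.02

∠DRZ = 63.9°, so RZ runs at 21.4° + (180° − 63.9°) = 137.5° from the x-axis; with |RZ| = 40.0, Z = R + 40.0·(cos 137.5°, sin 137.5°) = (-2.490, 37.61). RZ ⟂ ZQ; with |ZQ| = 11.2 on the left of RZ, Q = Z + 11.2·(-0.6756, -0.7373) = (-10.06, 29.35). Then |DQ| = |Q − D| = 31.02.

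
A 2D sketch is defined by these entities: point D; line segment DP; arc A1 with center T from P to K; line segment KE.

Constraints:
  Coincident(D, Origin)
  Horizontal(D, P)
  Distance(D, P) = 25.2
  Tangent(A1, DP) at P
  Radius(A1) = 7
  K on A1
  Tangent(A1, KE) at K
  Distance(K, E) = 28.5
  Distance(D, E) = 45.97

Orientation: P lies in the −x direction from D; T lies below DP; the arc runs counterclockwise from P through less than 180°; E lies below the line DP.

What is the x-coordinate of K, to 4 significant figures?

-32.14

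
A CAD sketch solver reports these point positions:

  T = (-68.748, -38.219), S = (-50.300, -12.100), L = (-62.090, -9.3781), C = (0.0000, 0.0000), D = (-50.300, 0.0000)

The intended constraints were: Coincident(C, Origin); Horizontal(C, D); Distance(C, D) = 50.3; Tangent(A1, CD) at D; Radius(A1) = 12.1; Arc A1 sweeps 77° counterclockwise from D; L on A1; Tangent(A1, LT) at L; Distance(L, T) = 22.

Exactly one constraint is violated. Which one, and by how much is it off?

Distance(L, T) = 22 — off by 7.60.

C = (0.00, 0.00) ✓; C.y = 0.00, D.y = 0.00 ✓; |CD| = 50.30 ✓; ∠(SD, DC) = 90.00° ✓; |SD| = 12.10 ✓; bearing(S→L) − bearing(S→D) = 77.00° ✓; |SL| = 12.10 ✓; ∠(SL, LT) = 90.00° ✓; |LT| = 29.60 ✗.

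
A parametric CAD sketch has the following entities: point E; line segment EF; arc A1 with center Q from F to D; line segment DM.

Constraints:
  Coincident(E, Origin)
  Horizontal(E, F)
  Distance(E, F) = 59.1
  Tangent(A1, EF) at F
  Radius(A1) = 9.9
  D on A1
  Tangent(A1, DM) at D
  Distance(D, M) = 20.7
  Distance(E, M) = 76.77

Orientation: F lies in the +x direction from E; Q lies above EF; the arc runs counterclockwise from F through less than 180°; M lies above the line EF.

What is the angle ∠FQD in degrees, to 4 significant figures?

84.83°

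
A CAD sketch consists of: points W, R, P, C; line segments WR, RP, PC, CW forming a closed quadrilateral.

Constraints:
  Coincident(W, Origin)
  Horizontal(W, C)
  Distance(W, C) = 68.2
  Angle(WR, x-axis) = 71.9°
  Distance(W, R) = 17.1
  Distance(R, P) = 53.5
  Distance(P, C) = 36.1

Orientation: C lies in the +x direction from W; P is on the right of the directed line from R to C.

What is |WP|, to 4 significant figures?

47.28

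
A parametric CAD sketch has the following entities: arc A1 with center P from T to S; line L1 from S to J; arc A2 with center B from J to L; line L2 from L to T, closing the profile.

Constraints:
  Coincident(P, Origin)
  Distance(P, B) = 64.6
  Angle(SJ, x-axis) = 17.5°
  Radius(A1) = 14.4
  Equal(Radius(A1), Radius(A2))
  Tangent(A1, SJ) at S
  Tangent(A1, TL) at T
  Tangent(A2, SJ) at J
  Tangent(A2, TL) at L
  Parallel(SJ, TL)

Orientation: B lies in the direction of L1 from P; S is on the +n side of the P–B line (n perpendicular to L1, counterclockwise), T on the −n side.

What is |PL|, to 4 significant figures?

66.19

Tangency of A1 to both parallel lines with radius 14.4 puts S and T at P ± 14.4·n: S = (-4.330, 13.73), T = (4.330, -13.73). Equal radii place J and L the same way about B: J = B + 14.4·n = (57.28, 33.16), L = B − 14.4·n = (65.94, 5.692). Then |PL| = |L − P| = 66.19.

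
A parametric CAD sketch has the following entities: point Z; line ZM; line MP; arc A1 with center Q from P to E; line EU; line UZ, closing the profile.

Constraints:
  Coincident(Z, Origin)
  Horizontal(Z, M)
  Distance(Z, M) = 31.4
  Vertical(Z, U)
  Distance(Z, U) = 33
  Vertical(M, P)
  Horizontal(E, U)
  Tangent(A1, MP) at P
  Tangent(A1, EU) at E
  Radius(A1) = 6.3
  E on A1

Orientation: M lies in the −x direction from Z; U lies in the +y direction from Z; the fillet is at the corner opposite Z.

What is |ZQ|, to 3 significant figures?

36.6

Z is at the origin; Z and M share the same y with |ZM| = 31.4 and M on the −x side, so M = (-31.4, 0.00). Z and U share the same x with |ZU| = 33.0 and U on the +y side, so U = (0.00, 33.0). The virtual corner opposite Z is at (-31.4, 33.0). The tangent condition forces QP to be normal to MP and the tangent condition forces QE to be normal to EU, with radius 6.3, so the center Q sits 6.3 in from both sides at Q = (-25.1, 26.7). Then |ZQ| = |Q − Z| = 36.6.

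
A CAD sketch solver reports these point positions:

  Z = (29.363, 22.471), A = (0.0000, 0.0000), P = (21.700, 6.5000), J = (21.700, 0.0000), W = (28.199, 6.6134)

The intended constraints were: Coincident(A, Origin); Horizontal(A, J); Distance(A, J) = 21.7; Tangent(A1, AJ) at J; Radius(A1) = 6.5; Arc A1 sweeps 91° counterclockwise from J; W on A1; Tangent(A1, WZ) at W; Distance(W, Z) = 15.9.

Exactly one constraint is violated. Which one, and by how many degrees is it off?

Tangent(A1, WZ) at W — off by 5.20°.

A = (0.00, 0.00) ✓; A.y = 0.00, J.y = 0.00 ✓; |AJ| = 21.70 ✓; ∠(PJ, JA) = 90.00° ✓; |PJ| = 6.500 ✓; bearing(P→W) − bearing(P→J) = 91.00° ✓; |PW| = 6.500 ✓; ∠(PW, WZ) = 95.20° ✗; |WZ| = 15.90 ✓.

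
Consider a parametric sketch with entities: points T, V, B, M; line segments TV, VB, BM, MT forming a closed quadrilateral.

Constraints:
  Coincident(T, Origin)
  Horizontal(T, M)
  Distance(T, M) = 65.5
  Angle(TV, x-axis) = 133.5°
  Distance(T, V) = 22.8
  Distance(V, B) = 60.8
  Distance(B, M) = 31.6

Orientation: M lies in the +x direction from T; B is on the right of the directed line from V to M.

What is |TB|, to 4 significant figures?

39.50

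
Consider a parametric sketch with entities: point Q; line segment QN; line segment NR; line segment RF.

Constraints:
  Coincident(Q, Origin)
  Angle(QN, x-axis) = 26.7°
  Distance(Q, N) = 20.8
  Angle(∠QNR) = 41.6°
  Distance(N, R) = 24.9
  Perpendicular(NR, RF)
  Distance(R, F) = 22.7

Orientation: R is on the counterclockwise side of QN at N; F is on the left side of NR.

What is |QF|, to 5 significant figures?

12.899

Q is at the origin; QN runs at 26.7° with length 20.8, so N = 20.8·(cos 26.7°, sin 26.7°) = (18.582, 9.3458). ∠QNR = 41.6°, so NR runs at 26.7° + (180° − 41.6°) = 165.10° from the x-axis; with |NR| = 24.9, R = N + 24.9·(cos 165.10°, sin 165.10°) = (-5.4806, 15.748). NR is perpendicular to RF; with |RF| = 22.7 on the left of NR, F = R + 22.7·(-0.25713, -0.96638) = (-11.318, -6.1883). Then |QF| = |F − Q| = 12.899.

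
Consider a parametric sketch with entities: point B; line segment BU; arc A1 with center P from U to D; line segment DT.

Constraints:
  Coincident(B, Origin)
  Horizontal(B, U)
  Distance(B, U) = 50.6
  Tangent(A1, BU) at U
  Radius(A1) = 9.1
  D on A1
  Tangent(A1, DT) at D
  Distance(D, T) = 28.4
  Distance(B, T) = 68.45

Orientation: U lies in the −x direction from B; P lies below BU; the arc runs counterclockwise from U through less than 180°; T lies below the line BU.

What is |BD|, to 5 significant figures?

60.490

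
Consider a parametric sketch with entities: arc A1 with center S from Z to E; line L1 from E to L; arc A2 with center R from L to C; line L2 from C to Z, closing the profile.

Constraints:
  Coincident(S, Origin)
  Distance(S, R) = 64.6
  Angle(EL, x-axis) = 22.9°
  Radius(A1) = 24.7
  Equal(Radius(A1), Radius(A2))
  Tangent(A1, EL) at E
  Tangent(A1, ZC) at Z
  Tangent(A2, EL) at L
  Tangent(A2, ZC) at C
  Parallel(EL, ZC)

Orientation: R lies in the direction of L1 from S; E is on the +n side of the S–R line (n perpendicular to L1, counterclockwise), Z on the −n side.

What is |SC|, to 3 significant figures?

69.2

The slot axis is L1's direction at 22.9°, so u = (cos 22.9°, sin 22.9°) = (0.921, 0.389) and n = (−sin 22.9°, cos 22.9°) = (-0.389, 0.921). S is at the origin and R lies 64.6 along u from S, so R = 64.6·u = (59.5, 25.1). Tangency of A1 to both parallel lines with radius 24.7 puts E and Z at S ± 24.7·n: E = (-9.61, 22.8), Z = (9.61, -22.8). Equal radii place L and C the same way about R: L = R + 24.7·n = (49.9, 47.9), C = R − 24.7·n = (69.1, 2.38). Then |SC| = |C − S| = 69.2.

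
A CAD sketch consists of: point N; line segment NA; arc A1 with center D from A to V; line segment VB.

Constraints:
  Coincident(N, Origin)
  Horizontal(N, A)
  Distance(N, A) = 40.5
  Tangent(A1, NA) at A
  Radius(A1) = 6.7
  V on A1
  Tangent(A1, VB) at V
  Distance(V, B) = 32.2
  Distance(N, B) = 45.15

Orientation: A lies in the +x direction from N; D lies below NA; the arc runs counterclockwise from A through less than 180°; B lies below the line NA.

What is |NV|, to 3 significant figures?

34.4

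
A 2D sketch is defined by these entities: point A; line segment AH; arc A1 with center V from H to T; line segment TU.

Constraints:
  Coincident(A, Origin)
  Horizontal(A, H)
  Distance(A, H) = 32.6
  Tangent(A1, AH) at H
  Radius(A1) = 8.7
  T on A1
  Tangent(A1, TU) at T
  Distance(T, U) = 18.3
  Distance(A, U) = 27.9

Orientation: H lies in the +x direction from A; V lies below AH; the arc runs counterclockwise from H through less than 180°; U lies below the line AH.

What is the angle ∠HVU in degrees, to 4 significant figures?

130.8°

A is at the origin; A and H share the same y with |AH| = 32.6 and H on the +x side, so H = (32.60, 0.000). Tangency of A1 to AH means the radius VH is perpendicular to AH, so V = H + (0, -8.7) = (32.60, -8.700). Since VT ⟂ TU (tangency), |VU| = √(8.7² + 18.3²) = 20.26 regardless of where T sits on A1. So U lies on both circle(A, 27.9) and circle(V, 20.26); the below-AH intersection is U = (17.25, -21.93). T is the foot of the tangent from U: T = (24.64, -5.186).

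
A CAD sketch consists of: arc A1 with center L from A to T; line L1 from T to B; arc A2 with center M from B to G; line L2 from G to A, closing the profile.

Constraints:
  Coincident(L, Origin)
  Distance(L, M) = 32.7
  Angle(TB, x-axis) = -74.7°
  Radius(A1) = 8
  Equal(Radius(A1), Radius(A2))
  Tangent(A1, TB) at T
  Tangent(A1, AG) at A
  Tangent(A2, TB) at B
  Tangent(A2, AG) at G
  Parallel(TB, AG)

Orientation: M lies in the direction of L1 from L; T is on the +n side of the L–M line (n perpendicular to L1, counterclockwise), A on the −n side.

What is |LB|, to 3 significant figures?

33.7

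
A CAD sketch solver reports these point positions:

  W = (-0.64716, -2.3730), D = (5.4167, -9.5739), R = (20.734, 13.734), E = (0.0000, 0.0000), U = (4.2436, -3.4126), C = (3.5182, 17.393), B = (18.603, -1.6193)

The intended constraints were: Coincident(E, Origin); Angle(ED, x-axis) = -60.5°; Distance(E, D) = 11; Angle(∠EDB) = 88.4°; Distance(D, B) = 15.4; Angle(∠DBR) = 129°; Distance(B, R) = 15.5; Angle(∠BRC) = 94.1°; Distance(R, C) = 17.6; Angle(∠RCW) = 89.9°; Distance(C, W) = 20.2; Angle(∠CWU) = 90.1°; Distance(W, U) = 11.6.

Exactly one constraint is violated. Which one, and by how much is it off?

Distance(W, U) = 11.6 — off by 6.60.

E = (0.00, 0.00) ✓; ED at -60.50° ✓; |ED| = 11.00 ✓; ∠EDB = 88.40° ✓; |DB| = 15.40 ✓; ∠DBR = 129.0° ✓; |BR| = 15.50 ✓; ∠BRC = 94.10° ✓; |RC| = 17.60 ✓; ∠RCW = 89.90° ✓; |CW| = 20.20 ✓; ∠CWU = 90.10° ✓; |WU| = 5.000 ✗.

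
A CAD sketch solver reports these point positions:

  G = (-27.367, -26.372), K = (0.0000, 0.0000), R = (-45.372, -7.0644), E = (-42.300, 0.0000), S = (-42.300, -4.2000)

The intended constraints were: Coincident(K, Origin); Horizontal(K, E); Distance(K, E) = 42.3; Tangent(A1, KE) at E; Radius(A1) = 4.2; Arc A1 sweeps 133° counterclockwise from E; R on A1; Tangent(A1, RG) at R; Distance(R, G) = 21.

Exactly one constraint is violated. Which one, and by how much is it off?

Distance(R, G) = 21 — off by 5.40.

K = (0.00, 0.00) ✓; K.y = 0.00, E.y = 0.00 ✓; |KE| = 42.30 ✓; ∠(SE, EK) = 90.00° ✓; |SE| = 4.200 ✓; bearing(S→R) − bearing(S→E) = 133.0° ✓; |SR| = 4.200 ✓; ∠(SR, RG) = 90.00° ✓; |RG| = 26.40 ✗.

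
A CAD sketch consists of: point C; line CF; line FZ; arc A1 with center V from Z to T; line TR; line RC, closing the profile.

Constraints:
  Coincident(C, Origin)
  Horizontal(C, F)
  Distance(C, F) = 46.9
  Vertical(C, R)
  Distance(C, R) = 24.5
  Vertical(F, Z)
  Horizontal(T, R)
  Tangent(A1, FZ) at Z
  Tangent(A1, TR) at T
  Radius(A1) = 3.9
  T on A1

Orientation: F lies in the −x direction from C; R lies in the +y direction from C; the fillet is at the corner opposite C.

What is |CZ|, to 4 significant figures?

51.22

The virtual corner opposite C is at (-46.90, 24.50). The tangent condition forces VZ to be normal to FZ and since A1 is tangent to TR there, VT ⟂ TR, with radius 3.9, so the center V sits 3.9 in from both sides at V = (-43.00, 20.60). That places the tangent points at Z = (-46.90, 20.60) on FZ and T = (-43.00, 24.50) on TR. Then |CZ| = |Z − C| = 51.22.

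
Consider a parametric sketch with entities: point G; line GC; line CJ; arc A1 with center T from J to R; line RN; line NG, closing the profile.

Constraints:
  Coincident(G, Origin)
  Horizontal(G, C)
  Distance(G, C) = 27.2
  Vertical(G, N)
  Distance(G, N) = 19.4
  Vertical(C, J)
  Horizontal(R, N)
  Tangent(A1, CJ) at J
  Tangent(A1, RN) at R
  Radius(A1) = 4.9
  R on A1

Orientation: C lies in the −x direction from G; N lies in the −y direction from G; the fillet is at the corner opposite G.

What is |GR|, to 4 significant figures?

29.56

The virtual corner opposite G is at (-27.20, -19.40). Tangency of A1 to CJ means the radius TJ is perpendicular to CJ and A1 meets RN tangentially, so TR is at right angles to RN, with radius 4.9, so the center T sits 4.9 in from both sides at T = (-22.30, -14.50). That places the tangent points at J = (-27.20, -14.50) on CJ and R = (-22.30, -19.40) on RN. Then |GR| = |R − G| = 29.56.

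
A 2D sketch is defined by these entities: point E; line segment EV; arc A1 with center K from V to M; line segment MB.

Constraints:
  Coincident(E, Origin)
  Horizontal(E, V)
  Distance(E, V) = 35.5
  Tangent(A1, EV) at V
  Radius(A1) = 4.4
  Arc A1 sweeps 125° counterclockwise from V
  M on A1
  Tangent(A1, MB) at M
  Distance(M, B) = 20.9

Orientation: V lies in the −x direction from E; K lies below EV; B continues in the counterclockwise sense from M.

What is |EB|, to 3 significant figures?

36.2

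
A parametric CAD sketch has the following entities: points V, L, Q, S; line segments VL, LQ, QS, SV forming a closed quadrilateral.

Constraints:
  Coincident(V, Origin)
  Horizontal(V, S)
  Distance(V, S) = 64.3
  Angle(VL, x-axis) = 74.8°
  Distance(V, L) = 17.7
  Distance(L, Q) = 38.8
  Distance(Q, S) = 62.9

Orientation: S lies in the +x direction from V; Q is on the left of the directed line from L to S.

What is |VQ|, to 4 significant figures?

55.92

Checks: |LQ| = 38.80 ✓; |QS| = 62.90 ✓.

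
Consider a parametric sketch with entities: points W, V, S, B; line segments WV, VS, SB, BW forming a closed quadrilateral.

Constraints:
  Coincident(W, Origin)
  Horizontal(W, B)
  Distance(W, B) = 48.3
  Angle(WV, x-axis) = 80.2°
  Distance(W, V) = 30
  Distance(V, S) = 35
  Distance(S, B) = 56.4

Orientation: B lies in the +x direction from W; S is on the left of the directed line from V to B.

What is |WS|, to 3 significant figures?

61.7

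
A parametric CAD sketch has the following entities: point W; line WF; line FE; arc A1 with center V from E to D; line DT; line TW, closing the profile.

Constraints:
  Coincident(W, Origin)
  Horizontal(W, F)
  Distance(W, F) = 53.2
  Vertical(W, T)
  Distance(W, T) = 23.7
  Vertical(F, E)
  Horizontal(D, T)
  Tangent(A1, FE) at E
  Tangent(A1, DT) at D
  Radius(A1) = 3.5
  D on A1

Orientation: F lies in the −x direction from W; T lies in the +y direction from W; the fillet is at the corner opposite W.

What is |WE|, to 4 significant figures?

56.91

W is at the origin; W and F share the same y with |WF| = 53.2 and F on the −x side, so F = (-53.20, 0.000). WT is vertical with |WT| = 23.7 and T on the +y side, so T = (0.000, 23.70). The virtual corner opposite W is at (-53.20, 23.70). Since A1 is tangent to FE there, VE ⟂ FE and the tangent condition forces VD to be normal to DT, with radius 3.5, so the center V sits 3.5 in from both sides at V = (-49.70, 20.20). That places the tangent points at E = (-53.20, 20.20) on FE and D = (-49.70, 23.70) on DT. Then |WE| = |E − W| = 56.91.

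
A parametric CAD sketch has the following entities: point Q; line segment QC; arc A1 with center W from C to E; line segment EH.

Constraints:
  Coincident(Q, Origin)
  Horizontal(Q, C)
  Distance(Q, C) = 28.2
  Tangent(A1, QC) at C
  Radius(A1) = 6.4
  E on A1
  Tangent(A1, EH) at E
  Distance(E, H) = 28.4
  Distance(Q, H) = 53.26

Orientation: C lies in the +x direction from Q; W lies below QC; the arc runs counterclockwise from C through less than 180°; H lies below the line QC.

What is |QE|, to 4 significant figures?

25.88

Q is at the origin; QC is horizontal with |QC| = 28.2 and C on the +x side, so C = (28.20, 0.000). A1 meets QC tangentially, so WC is at right angles to QC, so W = C + (0, -6.4) = (28.20, -6.400). Since WE ⟂ EH (tangency), |WH| = √(6.4² + 28.4²) = 29.11 regardless of where E sits on A1. So H lies on both circle(Q, 53.26) and circle(W, 29.11); the below-QC intersection is H = (42.94, -31.50). E is the foot of the tangent from H: E = (23.53, -10.78).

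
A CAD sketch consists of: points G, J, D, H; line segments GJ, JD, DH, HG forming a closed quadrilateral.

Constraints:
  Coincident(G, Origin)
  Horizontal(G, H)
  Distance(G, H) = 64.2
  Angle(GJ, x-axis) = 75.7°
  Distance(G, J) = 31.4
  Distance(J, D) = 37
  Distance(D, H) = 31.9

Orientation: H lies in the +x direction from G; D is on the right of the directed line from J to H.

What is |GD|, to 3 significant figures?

32.6

G is at the origin; GH is horizontal with |GH| = 64.2 and H in +x, so H = (64.2, 0). GJ runs at 75.7° with |GJ| = 31.4, so J = (7.76, 30.4). D is determined by |JD| = 37.0 and |DH| = 31.9 together: it lies at the intersection of circle(J, 37.0) and circle(H, 31.9). With |JH| = 64.1, the foot of the radical line on JH is 34.8 from J and the perpendicular offset is √(37.0² − 34.8²) = 12.6. Taking the right-of-JH solution: D = (32.4, 2.85).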